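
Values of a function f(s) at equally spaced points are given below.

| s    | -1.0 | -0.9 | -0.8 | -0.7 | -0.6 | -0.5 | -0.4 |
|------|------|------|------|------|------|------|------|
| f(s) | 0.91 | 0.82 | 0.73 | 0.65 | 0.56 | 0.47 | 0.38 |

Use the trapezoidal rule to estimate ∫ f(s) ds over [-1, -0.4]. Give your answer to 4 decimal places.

0.3875

h = 0.1, n = 6.
(h/2)·[y₀ + 2y₁ + 2y₂ + 2y₃ + 2y₄ + 2y₅ + y₆] = 0.05·(7.75) = 0.3875.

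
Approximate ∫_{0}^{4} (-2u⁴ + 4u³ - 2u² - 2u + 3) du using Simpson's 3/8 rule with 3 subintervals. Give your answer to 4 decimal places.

-207.8519

h = (4 − 0)/3 = 1.333333.
Nodes u₀,…,u₃ = 0, 1.333333, 2.666667, 4.
f(u) = -2u⁴ + 4u³ - 2u² - 2u + 3: f₀=3, f₁=-0.061728, f₂=-41.839506, f₃=-293.
(3h/8)·[f₀ + 3f₁ + 3f₂ + f₃] = 0.5·(-415.703704) = -207.8519.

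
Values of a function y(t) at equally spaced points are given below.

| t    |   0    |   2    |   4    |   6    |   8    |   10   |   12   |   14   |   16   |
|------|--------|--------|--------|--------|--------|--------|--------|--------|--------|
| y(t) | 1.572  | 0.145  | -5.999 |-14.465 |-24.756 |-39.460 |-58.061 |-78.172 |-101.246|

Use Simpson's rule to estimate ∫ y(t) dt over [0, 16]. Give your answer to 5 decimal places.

-536.74267

h = 2, n = 8.
(h/3)·[y₀ + 4y₁ + 2y₂ + 4y₃ + 2y₄ + 4y₅ + 2y₆ + 4y₇ + y₈] = 0.666667·(-805.114) = -536.74267.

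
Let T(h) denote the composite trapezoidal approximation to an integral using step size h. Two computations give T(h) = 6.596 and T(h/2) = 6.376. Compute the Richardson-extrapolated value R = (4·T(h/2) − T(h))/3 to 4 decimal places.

R = (4·T(h/2) − T(h)) / 3 = (4·6.376 − 6.596)/3 = (18.908)/3 = 6.3027.

6.3027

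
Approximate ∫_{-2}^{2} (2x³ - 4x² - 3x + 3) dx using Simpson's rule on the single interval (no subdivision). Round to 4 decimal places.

-9.3333

S = (b−a)/6 · [f(-2) + 4f(0) + f(2)] = 0.666667·[(-23) + 4·3 + (-3)] = -9.3333.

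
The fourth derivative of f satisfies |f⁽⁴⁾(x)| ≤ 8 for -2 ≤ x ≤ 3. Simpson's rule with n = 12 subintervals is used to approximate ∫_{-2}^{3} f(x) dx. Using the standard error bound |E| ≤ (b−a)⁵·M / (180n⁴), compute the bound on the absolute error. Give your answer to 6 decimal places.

0.006698

|E| ≤ (5)⁵·8 / (180·12⁴) = 25000/3732480 = 0.006698.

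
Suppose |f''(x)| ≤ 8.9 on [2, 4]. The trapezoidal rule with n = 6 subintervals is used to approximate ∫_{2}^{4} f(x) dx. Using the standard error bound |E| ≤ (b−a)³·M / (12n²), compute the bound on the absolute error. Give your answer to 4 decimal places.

|E| ≤ (2)³·8.9 / (12·6²) = 71.2/432 = 0.1648.

0.1648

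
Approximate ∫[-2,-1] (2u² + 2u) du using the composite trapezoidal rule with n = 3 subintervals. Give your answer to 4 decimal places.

h = (-1 − (-2))/3 = 0.333333.
Nodes u₀,…,u₃ = -2, -1.666667, -1.333333, -1.
f(u) = 2u² + 2u: f₀=4, f₁=2.222222, f₂=0.888889, f₃=0.
(h/2)·[f₀ + 2f₁ + 2f₂ + f₃] = 0.166667·(10.222222) = 1.7037.

1.7037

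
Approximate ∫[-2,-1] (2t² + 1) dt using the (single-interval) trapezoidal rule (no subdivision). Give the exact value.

6

T = (b−a)/2 · [f(-2) + f(-1)] = 0.5·[9 + 3] = 6.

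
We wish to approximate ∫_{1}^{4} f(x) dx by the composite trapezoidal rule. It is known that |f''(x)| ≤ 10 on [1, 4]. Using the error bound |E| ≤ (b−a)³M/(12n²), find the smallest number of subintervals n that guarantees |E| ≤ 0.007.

Need 270/(12n²) ≤ 0.007.
n² ≥ 270/(12·0.007) = 3214.29 ⇒ n ≥ 56.6947, so the smallest n is 57.

57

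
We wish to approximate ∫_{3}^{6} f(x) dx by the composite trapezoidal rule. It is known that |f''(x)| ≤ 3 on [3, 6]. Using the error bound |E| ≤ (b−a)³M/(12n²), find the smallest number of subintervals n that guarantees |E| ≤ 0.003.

Need 81/(12n²) ≤ 0.003.
n² ≥ 81/(12·0.003) = 2250 ⇒ n ≥ 47.4342, so the smallest n is 48.

48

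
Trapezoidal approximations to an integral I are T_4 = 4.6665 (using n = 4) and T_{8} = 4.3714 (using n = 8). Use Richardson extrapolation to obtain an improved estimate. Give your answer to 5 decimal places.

R = (4·T_{8} − T_4) / 3 = (4·4.3714 − 4.6665)/3 = (12.8191)/3 = 4.27303.

4.27303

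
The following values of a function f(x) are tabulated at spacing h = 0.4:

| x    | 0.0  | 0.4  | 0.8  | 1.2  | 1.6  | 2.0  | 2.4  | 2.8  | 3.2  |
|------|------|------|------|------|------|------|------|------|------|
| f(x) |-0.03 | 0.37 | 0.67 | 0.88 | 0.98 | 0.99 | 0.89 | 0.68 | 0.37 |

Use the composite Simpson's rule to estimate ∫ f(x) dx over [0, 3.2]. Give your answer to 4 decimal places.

h = 0.4, n = 8.
(h/3)·[y₀ + 4y₁ + 2y₂ + 4y₃ + 2y₄ + 4y₅ + 2y₆ + 4y₇ + y₈] = 0.133333·(17.10) = 2.2800.

2.2800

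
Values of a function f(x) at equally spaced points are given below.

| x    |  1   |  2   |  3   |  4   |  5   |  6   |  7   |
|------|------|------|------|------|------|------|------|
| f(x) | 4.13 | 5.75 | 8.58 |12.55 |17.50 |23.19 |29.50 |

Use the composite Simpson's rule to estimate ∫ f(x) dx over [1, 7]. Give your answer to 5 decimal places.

h = 1, n = 6.
(h/3)·[y₀ + 4y₁ + 2y₂ + 4y₃ + 2y₄ + 4y₅ + y₆] = 0.333333·(251.75) = 83.91667.

83.91667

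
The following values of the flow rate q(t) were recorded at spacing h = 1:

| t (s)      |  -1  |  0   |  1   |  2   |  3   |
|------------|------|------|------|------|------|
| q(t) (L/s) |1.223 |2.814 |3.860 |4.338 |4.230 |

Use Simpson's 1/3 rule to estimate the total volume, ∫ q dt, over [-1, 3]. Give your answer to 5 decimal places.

13.92700

h = 1, n = 4.
(h/3)·[y₀ + 4y₁ + 2y₂ + 4y₃ + y₄] = 0.333333·(41.781) = 13.92700.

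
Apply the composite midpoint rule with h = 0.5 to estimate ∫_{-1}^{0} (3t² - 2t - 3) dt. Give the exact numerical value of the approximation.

h = (0 − (-1))/2 = 0.5.
Midpoints m₁,…,m₂ = -0.75, -0.25.
f(m₁)=0.1875, f(m₂)=-2.3125.
h·[f(m₁) + f(m₂)] = 0.5·(-2.125) = -1.0625.

-1.0625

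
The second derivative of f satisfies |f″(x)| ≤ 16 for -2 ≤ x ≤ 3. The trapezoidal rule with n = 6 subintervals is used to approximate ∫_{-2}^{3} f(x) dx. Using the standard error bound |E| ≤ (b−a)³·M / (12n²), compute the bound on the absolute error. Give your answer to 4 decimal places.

|E| ≤ (5)³·16 / (12·6²) = 2000/432 = 4.6296.

4.6296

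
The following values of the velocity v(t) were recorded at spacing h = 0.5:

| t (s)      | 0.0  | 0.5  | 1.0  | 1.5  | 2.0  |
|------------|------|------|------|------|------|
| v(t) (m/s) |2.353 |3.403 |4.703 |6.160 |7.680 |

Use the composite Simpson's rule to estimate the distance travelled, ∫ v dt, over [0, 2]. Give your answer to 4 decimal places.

9.6152

h = 0.5, n = 4.
(h/3)·[y₀ + 4y₁ + 2y₂ + 4y₃ + y₄] = 0.166667·(57.691) = 9.6152.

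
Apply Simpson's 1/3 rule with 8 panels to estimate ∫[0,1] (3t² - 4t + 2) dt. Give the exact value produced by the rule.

h = (1 − 0)/8 = 0.125.
Nodes t₀,…,t₈ = 0, 0.125, 0.25, 0.375, 0.5, 0.625, 0.75, 0.875, 1.
f(t) = 3t² - 4t + 2: f₀=2, f₁=1.546875, f₂=1.1875, f₃=0.921875, f₄=0.75, f₅=0.671875, f₆=0.6875, f₇=0.796875, f₈=1.
(h/3)·[f₀ + 4f₁ + 2f₂ + 4f₃ + 2f₄ + 4f₅ + 2f₆ + 4f₇ + f₈] = 0.041667·(24) = 1.

1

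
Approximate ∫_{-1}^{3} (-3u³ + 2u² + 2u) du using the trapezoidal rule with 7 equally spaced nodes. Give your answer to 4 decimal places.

-35.4074

h = (3 − (-1))/6 = 0.666667.
Nodes u₀,…,u₆ = -1, -0.333333, 0.333333, 1, 1.666667, 2.333333, 3.
f(u) = -3u³ + 2u² + 2u: f₀=3, f₁=-0.333333, f₂=0.777778, f₃=1, f₄=-5, f₅=-22.555556, f₆=-57.
(h/2)·[f₀ + 2f₁ + 2f₂ + 2f₃ + 2f₄ + 2f₅ + f₆] = 0.333333·(-106.222222) = -35.4074.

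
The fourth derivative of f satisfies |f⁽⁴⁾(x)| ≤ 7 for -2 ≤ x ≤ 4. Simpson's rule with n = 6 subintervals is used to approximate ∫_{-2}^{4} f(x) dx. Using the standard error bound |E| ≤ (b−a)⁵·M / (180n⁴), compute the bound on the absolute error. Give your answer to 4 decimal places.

0.2333

|E| ≤ (6)⁵·7 / (180·6⁴) = 54432/233280 = 0.2333.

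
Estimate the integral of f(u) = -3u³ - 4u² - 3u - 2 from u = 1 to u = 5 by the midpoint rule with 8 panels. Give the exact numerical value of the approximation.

h = (5 − 1)/8 = 0.5.
Midpoints m₁,…,m₈ = 1.25, 1.75, 2.25, 2.75, 3.25, 3.75, 4.25, 4.75.
f(m₁)=-17.859375, f(m₂)=-35.578125, f(m₃)=-63.171875, f(m₄)=-102.890625, f(m₅)=-156.984375, f(m₆)=-227.703125, f(m₇)=-317.296875, f(m₈)=-428.015625.
h·[f(m₁) + f(m₂) + f(m₃) + f(m₄) + f(m₅) + f(m₆) + f(m₇) + f(m₈)] = 0.5·(-1349.5) = -674.75.

-674.75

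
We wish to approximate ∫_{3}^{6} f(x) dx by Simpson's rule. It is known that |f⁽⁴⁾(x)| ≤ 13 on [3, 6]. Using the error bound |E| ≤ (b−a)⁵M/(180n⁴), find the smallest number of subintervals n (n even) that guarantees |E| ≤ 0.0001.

Need 3159/(180n⁴) ≤ 0.0001.
n⁴ ≥ 3159/(180·0.0001) = 175500 ⇒ n ≥ 20.4677, so the smallest even n is 22. (n must be even for Simpson's rule.)

22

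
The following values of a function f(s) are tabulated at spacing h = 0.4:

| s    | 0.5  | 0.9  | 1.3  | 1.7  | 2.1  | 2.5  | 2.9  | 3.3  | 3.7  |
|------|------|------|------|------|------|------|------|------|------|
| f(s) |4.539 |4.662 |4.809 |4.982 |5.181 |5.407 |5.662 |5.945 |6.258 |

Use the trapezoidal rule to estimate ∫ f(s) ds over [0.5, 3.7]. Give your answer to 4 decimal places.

h = 0.4, n = 8.
(h/2)·[y₀ + 2y₁ + 2y₂ + 2y₃ + 2y₄ + 2y₅ + 2y₆ + 2y₇ + y₈] = 0.2·(84.093) = 16.8186.

16.8186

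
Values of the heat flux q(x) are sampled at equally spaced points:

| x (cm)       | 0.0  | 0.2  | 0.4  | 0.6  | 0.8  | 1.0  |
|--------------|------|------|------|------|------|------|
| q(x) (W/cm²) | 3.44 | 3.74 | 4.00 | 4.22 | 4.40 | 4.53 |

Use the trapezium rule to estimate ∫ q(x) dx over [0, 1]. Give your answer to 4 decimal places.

h = 0.2, n = 5.
(h/2)·[y₀ + 2y₁ + 2y₂ + 2y₃ + 2y₄ + y₅] = 0.1·(40.69) = 4.0690.

4.0690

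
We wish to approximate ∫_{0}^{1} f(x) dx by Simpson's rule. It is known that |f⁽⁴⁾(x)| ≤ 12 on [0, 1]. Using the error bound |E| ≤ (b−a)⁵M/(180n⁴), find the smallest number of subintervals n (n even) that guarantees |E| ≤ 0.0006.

Need 12/(180n⁴) ≤ 0.0006.
n⁴ ≥ 12/(180·0.0006) = 111.111 ⇒ n ≥ 3.2467, so the smallest even n is 4. (n must be even for Simpson's rule.)

4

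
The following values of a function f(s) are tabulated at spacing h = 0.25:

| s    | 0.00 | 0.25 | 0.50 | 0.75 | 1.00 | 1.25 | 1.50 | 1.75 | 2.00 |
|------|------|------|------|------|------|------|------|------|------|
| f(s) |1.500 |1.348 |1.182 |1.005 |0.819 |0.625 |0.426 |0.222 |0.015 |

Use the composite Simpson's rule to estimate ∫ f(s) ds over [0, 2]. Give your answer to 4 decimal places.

h = 0.25, n = 8.
(h/3)·[y₀ + 4y₁ + 2y₂ + 4y₃ + 2y₄ + 4y₅ + 2y₆ + 4y₇ + y₈] = 0.083333·(19.169) = 1.5974.

1.5974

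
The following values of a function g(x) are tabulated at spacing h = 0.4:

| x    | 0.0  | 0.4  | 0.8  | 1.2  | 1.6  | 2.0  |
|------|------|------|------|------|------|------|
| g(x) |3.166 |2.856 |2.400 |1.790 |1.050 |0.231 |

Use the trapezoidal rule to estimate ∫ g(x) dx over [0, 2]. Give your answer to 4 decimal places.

h = 0.4, n = 5.
(h/2)·[y₀ + 2y₁ + 2y₂ + 2y₃ + 2y₄ + y₅] = 0.2·(19.589) = 3.9178.

3.9178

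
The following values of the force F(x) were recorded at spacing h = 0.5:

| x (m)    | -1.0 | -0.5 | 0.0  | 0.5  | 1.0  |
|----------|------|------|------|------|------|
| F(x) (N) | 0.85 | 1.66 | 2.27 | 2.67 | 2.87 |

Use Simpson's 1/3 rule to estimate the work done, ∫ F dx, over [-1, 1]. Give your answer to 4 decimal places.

h = 0.5, n = 4.
(h/3)·[y₀ + 4y₁ + 2y₂ + 4y₃ + y₄] = 0.166667·(25.58) = 4.2633.

4.2633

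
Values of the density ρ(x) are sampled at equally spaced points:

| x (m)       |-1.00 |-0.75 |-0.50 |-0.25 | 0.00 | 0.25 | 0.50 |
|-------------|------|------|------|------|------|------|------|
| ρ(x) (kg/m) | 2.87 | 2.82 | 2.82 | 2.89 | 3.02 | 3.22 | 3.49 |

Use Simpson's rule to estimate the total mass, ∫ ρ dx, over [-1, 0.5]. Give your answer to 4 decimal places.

4.4800

h = 0.25, n = 6.
(h/3)·[y₀ + 4y₁ + 2y₂ + 4y₃ + 2y₄ + 4y₅ + y₆] = 0.083333·(53.76) = 4.4800.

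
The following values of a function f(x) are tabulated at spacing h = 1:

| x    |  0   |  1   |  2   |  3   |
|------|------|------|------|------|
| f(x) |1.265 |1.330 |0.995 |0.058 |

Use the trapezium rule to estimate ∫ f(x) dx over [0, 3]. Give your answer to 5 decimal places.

2.98650

h = 1, n = 3.
(h/2)·[y₀ + 2y₁ + 2y₂ + y₃] = 0.5·(5.973) = 2.98650.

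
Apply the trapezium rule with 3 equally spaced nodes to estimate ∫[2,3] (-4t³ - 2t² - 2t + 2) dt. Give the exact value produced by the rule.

h = (3 − 2)/2 = 0.5.
Nodes t₀,…,t₂ = 2, 2.5, 3.
f(t) = -4t³ - 2t² - 2t + 2: f₀=-42, f₁=-78, f₂=-130.
(h/2)·[f₀ + 2f₁ + f₂] = 0.25·(-328) = -82.

-82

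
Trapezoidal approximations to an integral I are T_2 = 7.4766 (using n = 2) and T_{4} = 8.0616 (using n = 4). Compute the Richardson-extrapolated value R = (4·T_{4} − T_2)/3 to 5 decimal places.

8.25660

R = (4·T_{4} − T_2) / 3 = (4·8.0616 − 7.4766)/3 = (24.7698)/3 = 8.25660.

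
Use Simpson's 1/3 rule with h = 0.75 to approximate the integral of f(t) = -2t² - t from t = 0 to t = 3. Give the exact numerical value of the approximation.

-22.5

h = (3 − 0)/4 = 0.75.
Nodes t₀,…,t₄ = 0, 0.75, 1.5, 2.25, 3.
f(t) = -2t² - t: f₀=0, f₁=-1.875, f₂=-6, f₃=-12.375, f₄=-21.
(h/3)·[f₀ + 4f₁ + 2f₂ + 4f₃ + f₄] = 0.25·(-90) = -22.5.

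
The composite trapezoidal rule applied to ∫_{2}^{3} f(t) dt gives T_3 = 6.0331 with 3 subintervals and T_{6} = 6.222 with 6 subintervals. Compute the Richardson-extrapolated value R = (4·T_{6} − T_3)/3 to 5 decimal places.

6.28497

R = (4·T_{6} − T_3) / 3 = (4·6.222 − 6.0331)/3 = (18.8549)/3 = 6.28497.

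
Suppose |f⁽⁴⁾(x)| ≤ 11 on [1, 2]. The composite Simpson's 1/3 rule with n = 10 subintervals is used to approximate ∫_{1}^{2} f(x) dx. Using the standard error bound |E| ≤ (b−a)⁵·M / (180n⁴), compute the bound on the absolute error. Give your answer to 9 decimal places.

0.000006111

|E| ≤ (1)⁵·11 / (180·10⁴) = 11/1800000 = 0.000006111.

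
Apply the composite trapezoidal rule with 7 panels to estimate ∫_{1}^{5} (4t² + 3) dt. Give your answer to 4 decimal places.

h = (5 − 1)/7 = 0.571429.
Nodes t₀,…,t₇ = 1, 1.571429, 2.142857, 2.714286, 3.285714, 3.857143, 4.428571, 5.
f(t) = 4t² + 3: f₀=7, f₁=12.877551, f₂=21.367347, f₃=32.469388, f₄=46.183673, f₅=62.510204, f₆=81.448980, f₇=103.
(h/2)·[f₀ + 2f₁ + 2f₂ + 2f₃ + 2f₄ + 2f₅ + 2f₆ + f₇] = 0.285714·(623.714286) = 178.2041.

178.2041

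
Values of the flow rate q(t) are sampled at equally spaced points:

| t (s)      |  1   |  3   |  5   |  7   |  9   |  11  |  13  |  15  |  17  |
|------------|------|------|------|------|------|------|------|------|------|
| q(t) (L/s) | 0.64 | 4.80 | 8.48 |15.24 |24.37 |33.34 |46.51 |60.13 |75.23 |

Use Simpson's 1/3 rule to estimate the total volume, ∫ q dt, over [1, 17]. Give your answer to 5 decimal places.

459.08667

h = 2, n = 8.
(h/3)·[y₀ + 4y₁ + 2y₂ + 4y₃ + 2y₄ + 4y₅ + 2y₆ + 4y₇ + y₈] = 0.666667·(688.63) = 459.08667.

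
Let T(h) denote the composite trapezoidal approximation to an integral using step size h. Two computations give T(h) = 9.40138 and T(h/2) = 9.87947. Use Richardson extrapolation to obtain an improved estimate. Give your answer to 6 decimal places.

R = (4·T(h/2) − T(h)) / 3 = (4·9.87947 − 9.40138)/3 = (30.11650)/3 = 10.038833.

10.038833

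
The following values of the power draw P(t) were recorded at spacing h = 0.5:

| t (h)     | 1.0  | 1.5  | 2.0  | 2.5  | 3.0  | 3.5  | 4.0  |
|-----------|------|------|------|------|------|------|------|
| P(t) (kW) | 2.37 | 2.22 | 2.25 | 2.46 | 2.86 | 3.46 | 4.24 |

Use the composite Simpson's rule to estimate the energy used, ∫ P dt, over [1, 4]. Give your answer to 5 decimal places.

8.23167

h = 0.5, n = 6.
(h/3)·[y₀ + 4y₁ + 2y₂ + 4y₃ + 2y₄ + 4y₅ + y₆] = 0.166667·(49.39) = 8.23167.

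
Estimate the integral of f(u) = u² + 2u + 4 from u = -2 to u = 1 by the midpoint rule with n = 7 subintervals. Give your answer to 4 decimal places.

11.9541

h = (1 − (-2))/7 = 0.428571.
Midpoints m₁,…,m₇ = -1.785714, -1.357143, -0.928571, -0.5, -0.071429, 0.357143, 0.785714.
f(m₁)=3.617347, f(m₂)=3.127551, f(m₃)=3.005102, f(m₄)=3.25, f(m₅)=3.862245, f(m₆)=4.841837, f(m₇)=6.188776.
h·[f(m₁) + f(m₂) + f(m₃) + f(m₄) + f(m₅) + f(m₆) + f(m₇)] = 0.428571·(27.892857) = 11.9541.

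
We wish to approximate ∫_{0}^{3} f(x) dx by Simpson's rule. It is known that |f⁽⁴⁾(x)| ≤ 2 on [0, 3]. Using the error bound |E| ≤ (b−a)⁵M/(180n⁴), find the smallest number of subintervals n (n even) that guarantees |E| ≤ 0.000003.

Need 486/(180n⁴) ≤ 0.000003.
n⁴ ≥ 486/(180·0.000003) = 900000 ⇒ n ≥ 30.8007, so the smallest even n is 32. (n must be even for Simpson's rule.)

32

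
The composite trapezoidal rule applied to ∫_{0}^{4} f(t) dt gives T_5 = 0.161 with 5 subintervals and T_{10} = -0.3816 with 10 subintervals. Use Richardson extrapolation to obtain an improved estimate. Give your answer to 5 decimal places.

R = (4·T_{10} − T_5) / 3 = (4·(-0.3816) − 0.161)/3 = (-1.6874)/3 = -0.56247.

-0.56247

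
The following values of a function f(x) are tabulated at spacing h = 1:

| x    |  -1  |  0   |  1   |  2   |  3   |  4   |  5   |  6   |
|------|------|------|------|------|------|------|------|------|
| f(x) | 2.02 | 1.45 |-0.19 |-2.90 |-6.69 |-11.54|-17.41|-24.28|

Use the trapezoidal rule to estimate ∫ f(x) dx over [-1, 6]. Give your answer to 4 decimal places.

-48.4100

h = 1, n = 7.
(h/2)·[y₀ + 2y₁ + 2y₂ + 2y₃ + 2y₄ + 2y₅ + 2y₆ + y₇] = 0.5·(-96.82) = -48.4100.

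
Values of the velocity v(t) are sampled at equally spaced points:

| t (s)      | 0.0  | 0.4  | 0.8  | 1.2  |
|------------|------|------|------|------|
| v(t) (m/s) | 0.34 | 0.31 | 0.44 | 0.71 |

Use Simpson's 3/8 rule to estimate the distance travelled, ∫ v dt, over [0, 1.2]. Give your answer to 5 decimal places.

0.49500

h = 0.4, n = 3.
(3h/8)·[y₀ + 3y₁ + 3y₂ + y₃] = 0.15·(3.30) = 0.49500.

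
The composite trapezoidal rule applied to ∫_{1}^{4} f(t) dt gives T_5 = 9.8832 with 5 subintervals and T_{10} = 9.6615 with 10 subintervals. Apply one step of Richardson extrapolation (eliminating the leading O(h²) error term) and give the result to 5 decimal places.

9.58760

R = (4·T_{10} − T_5) / 3 = (4·9.6615 − 9.8832)/3 = (28.7628)/3 = 9.58760.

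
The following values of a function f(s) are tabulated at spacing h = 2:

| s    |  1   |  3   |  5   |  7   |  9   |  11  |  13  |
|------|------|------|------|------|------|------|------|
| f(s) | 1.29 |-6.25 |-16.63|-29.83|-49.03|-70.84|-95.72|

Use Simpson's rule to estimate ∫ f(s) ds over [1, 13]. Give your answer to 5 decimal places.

h = 2, n = 6.
(h/3)·[y₀ + 4y₁ + 2y₂ + 4y₃ + 2y₄ + 4y₅ + y₆] = 0.666667·(-653.43) = -435.62000.

-435.62000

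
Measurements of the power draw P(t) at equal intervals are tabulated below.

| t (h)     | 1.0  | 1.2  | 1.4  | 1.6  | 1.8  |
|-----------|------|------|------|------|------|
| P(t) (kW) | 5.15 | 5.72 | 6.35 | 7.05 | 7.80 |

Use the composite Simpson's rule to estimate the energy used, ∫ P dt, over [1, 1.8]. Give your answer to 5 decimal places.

5.11533

h = 0.2, n = 4.
(h/3)·[y₀ + 4y₁ + 2y₂ + 4y₃ + y₄] = 0.066667·(76.73) = 5.11533.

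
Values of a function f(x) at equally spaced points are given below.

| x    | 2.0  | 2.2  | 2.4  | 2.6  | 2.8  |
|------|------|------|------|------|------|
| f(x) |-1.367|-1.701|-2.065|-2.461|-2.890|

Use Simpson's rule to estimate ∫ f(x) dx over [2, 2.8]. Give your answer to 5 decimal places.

h = 0.2, n = 4.
(h/3)·[y₀ + 4y₁ + 2y₂ + 4y₃ + y₄] = 0.066667·(-25.035) = -1.66900.

-1.66900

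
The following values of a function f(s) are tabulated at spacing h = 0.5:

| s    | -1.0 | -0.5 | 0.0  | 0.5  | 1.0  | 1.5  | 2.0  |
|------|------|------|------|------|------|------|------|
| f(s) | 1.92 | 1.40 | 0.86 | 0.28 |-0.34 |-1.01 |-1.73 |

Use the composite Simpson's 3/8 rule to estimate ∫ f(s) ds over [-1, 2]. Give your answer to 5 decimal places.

h = 0.5, n = 6.
(3h/8)·[y₀ + 3y₁ + 3y₂ + 2y₃ + 3y₄ + 3y₅ + y₆] = 0.1875·(3.48) = 0.65250.

0.65250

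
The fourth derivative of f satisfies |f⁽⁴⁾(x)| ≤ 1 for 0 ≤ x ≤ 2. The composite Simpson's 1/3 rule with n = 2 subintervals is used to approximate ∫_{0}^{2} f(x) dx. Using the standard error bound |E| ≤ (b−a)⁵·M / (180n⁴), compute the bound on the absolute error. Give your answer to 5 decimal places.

|E| ≤ (2)⁵·1 / (180·2⁴) = 32/2880 = 0.01111.

0.01111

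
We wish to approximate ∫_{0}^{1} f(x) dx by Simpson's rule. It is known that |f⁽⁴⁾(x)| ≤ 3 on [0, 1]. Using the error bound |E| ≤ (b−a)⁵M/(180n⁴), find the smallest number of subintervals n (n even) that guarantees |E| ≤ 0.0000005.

14

Need 3/(180n⁴) ≤ 0.0000005.
n⁴ ≥ 3/(180·0.0000005) = 33333.3 ⇒ n ≥ 13.5120, so the smallest even n is 14. (n must be even for Simpson's rule.)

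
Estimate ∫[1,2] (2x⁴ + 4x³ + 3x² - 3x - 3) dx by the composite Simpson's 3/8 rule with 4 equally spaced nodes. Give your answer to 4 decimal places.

h = (2 − 1)/3 = 0.333333.
Nodes x₀,…,x₃ = 1, 1.333333, 1.666667, 2.
f(x) = 2x⁴ + 4x³ + 3x² - 3x - 3: f₀=3, f₁=14.135802, f₂=34.283951, f₃=67.
(3h/8)·[f₀ + 3f₁ + 3f₂ + f₃] = 0.125·(215.259259) = 26.9074.

26.9074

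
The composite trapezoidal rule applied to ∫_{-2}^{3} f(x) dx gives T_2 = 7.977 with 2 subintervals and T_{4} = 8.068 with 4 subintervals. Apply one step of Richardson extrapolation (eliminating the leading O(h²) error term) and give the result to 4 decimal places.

8.0983

R = (4·T_{4} − T_2) / 3 = (4·8.068 − 7.977)/3 = (24.295)/3 = 8.0983.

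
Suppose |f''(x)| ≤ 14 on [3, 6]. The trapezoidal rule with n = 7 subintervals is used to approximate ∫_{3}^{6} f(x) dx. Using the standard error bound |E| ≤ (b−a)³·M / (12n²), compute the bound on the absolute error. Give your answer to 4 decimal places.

0.6429

|E| ≤ (3)³·14 / (12·7²) = 378/588 = 0.6429.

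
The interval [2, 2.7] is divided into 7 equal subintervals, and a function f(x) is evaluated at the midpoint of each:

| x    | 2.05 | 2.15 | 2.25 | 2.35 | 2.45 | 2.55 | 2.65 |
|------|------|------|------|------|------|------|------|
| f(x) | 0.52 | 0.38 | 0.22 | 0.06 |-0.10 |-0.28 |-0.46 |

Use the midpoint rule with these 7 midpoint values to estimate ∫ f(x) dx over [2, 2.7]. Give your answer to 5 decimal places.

0.03400

h = 0.1, n = 7.
h·[y(m₁) + y(m₂) + y(m₃) + y(m₄) + y(m₅) + y(m₆) + y(m₇)] = 0.1·(0.34) = 0.03400.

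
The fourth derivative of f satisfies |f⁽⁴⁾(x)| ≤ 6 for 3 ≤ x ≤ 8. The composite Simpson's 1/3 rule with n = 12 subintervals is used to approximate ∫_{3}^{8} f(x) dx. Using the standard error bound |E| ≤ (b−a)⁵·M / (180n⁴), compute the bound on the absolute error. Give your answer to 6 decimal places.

|E| ≤ (5)⁵·6 / (180·12⁴) = 18750/3732480 = 0.005023.

0.005023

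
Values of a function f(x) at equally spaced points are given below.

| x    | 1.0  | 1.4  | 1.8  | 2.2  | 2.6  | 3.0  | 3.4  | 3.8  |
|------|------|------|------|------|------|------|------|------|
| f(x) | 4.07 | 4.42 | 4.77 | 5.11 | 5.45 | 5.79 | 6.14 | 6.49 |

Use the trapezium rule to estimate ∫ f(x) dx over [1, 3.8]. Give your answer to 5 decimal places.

14.78400

h = 0.4, n = 7.
(h/2)·[y₀ + 2y₁ + 2y₂ + 2y₃ + 2y₄ + 2y₅ + 2y₆ + y₇] = 0.2·(73.92) = 14.78400.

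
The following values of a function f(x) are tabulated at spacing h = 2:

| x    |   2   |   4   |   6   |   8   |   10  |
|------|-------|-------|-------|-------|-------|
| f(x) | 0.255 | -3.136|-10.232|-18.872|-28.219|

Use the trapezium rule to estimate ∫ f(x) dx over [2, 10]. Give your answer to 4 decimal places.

h = 2, n = 4.
(h/2)·[y₀ + 2y₁ + 2y₂ + 2y₃ + y₄] = 1·(-92.444) = -92.4440.

-92.4440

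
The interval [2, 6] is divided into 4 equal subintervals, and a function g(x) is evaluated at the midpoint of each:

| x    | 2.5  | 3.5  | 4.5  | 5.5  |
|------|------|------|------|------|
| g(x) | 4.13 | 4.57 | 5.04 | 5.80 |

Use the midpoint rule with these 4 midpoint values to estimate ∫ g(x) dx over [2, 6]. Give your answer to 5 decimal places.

19.54000

h = 1, n = 4.
h·[y(m₁) + y(m₂) + y(m₃) + y(m₄)] = 1·(19.54) = 19.54000.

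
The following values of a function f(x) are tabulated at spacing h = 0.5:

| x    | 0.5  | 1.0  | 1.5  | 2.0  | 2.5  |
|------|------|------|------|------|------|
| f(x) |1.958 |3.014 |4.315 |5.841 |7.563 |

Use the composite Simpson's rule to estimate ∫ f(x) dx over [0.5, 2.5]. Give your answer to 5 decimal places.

h = 0.5, n = 4.
(h/3)·[y₀ + 4y₁ + 2y₂ + 4y₃ + y₄] = 0.166667·(53.571) = 8.92850.

8.92850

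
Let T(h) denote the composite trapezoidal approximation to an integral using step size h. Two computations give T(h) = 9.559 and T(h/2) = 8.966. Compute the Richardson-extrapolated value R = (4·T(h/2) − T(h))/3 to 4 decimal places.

8.7683

R = (4·T(h/2) − T(h)) / 3 = (4·8.966 − 9.559)/3 = (26.305)/3 = 8.7683.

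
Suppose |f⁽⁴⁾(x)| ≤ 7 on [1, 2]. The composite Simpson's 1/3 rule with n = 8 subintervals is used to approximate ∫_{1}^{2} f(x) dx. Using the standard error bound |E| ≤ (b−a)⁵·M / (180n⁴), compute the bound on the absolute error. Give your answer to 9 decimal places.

|E| ≤ (1)⁵·7 / (180·8⁴) = 7/737280 = 0.000009494.

0.000009494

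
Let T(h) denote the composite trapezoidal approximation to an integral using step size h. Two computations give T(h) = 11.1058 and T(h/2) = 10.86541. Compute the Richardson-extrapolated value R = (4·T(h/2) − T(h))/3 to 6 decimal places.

R = (4·T(h/2) − T(h)) / 3 = (4·10.86541 − 11.1058)/3 = (32.35584)/3 = 10.785280.

10.785280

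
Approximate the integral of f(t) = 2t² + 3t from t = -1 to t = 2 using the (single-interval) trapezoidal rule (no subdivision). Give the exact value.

19.5

T = (b−a)/2 · [f(-1) + f(2)] = 1.5·[(-1) + 14] = 19.5.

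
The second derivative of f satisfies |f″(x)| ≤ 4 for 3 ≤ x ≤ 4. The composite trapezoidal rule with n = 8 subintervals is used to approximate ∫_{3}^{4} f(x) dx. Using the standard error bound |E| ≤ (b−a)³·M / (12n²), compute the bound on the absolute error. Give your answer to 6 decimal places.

|E| ≤ (1)³·4 / (12·8²) = 4/768 = 0.005208.

0.005208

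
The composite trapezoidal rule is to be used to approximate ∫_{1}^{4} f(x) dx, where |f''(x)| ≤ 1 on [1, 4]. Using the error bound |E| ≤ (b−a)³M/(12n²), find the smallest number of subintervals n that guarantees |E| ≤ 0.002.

34

Need 27/(12n²) ≤ 0.002.
n² ≥ 27/(12·0.002) = 1125 ⇒ n ≥ 33.5410, so the smallest n is 34.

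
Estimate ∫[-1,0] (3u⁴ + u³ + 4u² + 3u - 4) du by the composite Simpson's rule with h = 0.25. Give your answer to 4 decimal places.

h = (0 − (-1))/4 = 0.25.
Nodes u₀,…,u₄ = -1, -0.75, -0.5, -0.25, 0.
f(u) = 3u⁴ + u³ + 4u² + 3u - 4: f₀=-1, f₁=-3.47265625, f₂=-4.4375, f₃=-4.50390625, f₄=-4.
(h/3)·[f₀ + 4f₁ + 2f₂ + 4f₃ + f₄] = 0.083333·(-45.78125) = -3.8151.

-3.8151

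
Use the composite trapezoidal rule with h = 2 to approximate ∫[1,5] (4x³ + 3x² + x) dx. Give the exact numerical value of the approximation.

864

h = (5 − 1)/2 = 2.
Nodes x₀,…,x₂ = 1, 3, 5.
f(x) = 4x³ + 3x² + x: f₀=8, f₁=138, f₂=580.
(h/2)·[f₀ + 2f₁ + f₂] = 1·(864) = 864.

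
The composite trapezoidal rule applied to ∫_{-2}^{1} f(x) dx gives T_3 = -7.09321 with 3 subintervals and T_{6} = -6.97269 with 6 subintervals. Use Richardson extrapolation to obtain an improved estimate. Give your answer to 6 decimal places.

R = (4·T_{6} − T_3) / 3 = (4·(-6.97269) − (-7.09321))/3 = (-20.79755)/3 = -6.932517.

-6.932517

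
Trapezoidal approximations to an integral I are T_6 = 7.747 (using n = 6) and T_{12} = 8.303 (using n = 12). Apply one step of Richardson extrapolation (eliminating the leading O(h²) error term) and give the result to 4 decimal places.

8.4883

R = (4·T_{12} − T_6) / 3 = (4·8.303 − 7.747)/3 = (25.465)/3 = 8.4883.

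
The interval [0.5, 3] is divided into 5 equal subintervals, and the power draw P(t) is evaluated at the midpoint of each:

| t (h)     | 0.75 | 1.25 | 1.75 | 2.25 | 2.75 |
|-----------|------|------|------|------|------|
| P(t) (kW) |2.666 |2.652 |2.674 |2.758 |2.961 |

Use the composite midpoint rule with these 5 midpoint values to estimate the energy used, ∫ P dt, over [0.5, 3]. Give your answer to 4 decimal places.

h = 0.5, n = 5.
h·[y(m₁) + y(m₂) + y(m₃) + y(m₄) + y(m₅)] = 0.5·(13.711) = 6.8555.

6.8555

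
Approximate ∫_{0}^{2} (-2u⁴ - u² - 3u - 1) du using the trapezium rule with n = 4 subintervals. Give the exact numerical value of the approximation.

-24.875

h = (2 − 0)/4 = 0.5.
Nodes u₀,…,u₄ = 0, 0.5, 1, 1.5, 2.
f(u) = -2u⁴ - u² - 3u - 1: f₀=-1, f₁=-2.875, f₂=-7, f₃=-17.875, f₄=-43.
(h/2)·[f₀ + 2f₁ + 2f₂ + 2f₃ + f₄] = 0.25·(-99.5) = -24.875.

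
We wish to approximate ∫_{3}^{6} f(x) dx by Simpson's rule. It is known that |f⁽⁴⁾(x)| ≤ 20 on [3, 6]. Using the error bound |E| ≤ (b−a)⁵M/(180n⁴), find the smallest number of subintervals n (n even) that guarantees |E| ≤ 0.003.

10

Need 4860/(180n⁴) ≤ 0.003.
n⁴ ≥ 4860/(180·0.003) = 9000 ⇒ n ≥ 9.7400, so the smallest even n is 10. (n must be even for Simpson's rule.)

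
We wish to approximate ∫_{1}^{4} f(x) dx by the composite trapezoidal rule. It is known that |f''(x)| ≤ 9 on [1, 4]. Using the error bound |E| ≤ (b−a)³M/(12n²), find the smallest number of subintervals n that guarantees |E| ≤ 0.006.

Need 243/(12n²) ≤ 0.006.
n² ≥ 243/(12·0.006) = 3375 ⇒ n ≥ 58.0948, so the smallest n is 59.

59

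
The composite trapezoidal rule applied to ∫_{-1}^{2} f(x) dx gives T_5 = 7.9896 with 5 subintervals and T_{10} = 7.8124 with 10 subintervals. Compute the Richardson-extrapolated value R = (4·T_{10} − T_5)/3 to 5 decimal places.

7.75333

R = (4·T_{10} − T_5) / 3 = (4·7.8124 − 7.9896)/3 = (23.2600)/3 = 7.75333.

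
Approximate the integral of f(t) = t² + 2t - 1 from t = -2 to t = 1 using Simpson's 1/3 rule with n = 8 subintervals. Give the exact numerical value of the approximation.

h = (1 − (-2))/8 = 0.375.
Nodes t₀,…,t₈ = -2, -1.625, -1.25, -0.875, -0.5, -0.125, 0.25, 0.625, 1.
f(t) = t² + 2t - 1: f₀=-1, f₁=-1.609375, f₂=-1.9375, f₃=-1.984375, f₄=-1.75, f₅=-1.234375, f₆=-0.4375, f₇=0.640625, f₈=2.
(h/3)·[f₀ + 4f₁ + 2f₂ + 4f₃ + 2f₄ + 4f₅ + 2f₆ + 4f₇ + f₈] = 0.125·(-24) = -3.

-3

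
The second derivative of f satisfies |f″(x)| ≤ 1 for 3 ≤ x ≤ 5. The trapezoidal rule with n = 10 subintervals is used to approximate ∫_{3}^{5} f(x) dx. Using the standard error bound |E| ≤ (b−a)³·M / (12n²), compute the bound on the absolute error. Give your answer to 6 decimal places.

|E| ≤ (2)³·1 / (12·10²) = 8/1200 = 0.006667.

0.006667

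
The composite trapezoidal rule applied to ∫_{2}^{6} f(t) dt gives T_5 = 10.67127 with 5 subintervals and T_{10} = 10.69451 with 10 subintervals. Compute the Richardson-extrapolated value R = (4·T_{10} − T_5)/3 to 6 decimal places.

10.702257

R = (4·T_{10} − T_5) / 3 = (4·10.69451 − 10.67127)/3 = (32.10677)/3 = 10.702257.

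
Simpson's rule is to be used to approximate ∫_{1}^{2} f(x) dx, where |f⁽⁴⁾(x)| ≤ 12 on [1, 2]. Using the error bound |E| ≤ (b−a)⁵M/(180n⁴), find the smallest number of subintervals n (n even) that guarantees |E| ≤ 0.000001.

18

Need 12/(180n⁴) ≤ 0.000001.
n⁴ ≥ 12/(180·0.000001) = 66666.7 ⇒ n ≥ 16.0686, so the smallest even n is 18. (n must be even for Simpson's rule.)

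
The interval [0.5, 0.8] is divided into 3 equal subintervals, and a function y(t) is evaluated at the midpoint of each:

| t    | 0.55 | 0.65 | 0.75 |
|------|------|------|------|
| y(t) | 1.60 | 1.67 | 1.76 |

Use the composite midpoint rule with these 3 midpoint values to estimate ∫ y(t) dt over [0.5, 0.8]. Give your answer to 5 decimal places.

0.50300

h = 0.1, n = 3.
h·[y(m₁) + y(m₂) + y(m₃)] = 0.1·(5.03) = 0.50300.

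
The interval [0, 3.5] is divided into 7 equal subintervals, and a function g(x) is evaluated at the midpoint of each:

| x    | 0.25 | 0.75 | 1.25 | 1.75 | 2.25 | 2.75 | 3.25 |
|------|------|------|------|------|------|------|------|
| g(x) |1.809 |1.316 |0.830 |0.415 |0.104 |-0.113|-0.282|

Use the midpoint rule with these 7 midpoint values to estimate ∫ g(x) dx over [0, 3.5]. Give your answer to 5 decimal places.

h = 0.5, n = 7.
h·[y(m₁) + y(m₂) + y(m₃) + y(m₄) + y(m₅) + y(m₆) + y(m₇)] = 0.5·(4.079) = 2.03950.

2.03950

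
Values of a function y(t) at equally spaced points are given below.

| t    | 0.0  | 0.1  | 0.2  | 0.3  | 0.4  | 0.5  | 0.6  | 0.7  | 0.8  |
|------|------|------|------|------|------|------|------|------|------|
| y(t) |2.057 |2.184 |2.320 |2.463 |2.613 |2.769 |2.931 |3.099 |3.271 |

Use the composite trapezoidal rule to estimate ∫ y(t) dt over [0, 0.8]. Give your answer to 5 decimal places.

2.10430

h = 0.1, n = 8.
(h/2)·[y₀ + 2y₁ + 2y₂ + 2y₃ + 2y₄ + 2y₅ + 2y₆ + 2y₇ + y₈] = 0.05·(42.086) = 2.10430.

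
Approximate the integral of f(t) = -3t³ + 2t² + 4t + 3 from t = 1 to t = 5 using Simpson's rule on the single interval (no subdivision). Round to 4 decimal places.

-325.3333

S = (b−a)/6 · [f(1) + 4f(3) + f(5)] = 0.666667·[6 + 4·(-48) + (-302)] = -325.3333.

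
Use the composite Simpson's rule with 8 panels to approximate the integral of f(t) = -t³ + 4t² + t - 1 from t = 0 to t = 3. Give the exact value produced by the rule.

17.25

h = (3 − 0)/8 = 0.375.
Nodes t₀,…,t₈ = 0, 0.375, 0.75, 1.125, 1.5, 1.875, 2.25, 2.625, 3.
f(t) = -t³ + 4t² + t - 1: f₀=-1, f₁=-0.115234375, f₂=1.578125, f₃=3.763671875, f₄=6.125, f₅=8.345703125, f₆=10.109375, f₇=11.099609375, f₈=11.
(h/3)·[f₀ + 4f₁ + 2f₂ + 4f₃ + 2f₄ + 4f₅ + 2f₆ + 4f₇ + f₈] = 0.125·(138) = 17.25.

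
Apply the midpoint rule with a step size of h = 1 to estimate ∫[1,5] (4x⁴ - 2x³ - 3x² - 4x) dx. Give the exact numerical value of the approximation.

h = (5 − 1)/4 = 1.
Midpoints m₁,…,m₄ = 1.5, 2.5, 3.5, 4.5.
f(m₁)=0.75, f(m₂)=96.25, f(m₃)=463.75, f(m₄)=1379.25.
h·[f(m₁) + f(m₂) + f(m₃) + f(m₄)] = 1·(1940) = 1940.

1940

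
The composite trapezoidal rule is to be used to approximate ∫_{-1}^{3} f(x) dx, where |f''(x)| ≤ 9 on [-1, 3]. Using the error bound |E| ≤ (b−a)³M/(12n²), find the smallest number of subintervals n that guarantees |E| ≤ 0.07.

Need 576/(12n²) ≤ 0.07.
n² ≥ 576/(12·0.07) = 685.714 ⇒ n ≥ 26.1861, so the smallest n is 27.

27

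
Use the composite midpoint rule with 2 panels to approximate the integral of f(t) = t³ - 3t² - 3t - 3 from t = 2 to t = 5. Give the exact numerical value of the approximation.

h = (5 − 2)/2 = 1.5.
Midpoints m₁,…,m₂ = 2.75, 4.25.
f(m₁)=-13.140625, f(m₂)=6.828125.
h·[f(m₁) + f(m₂)] = 1.5·(-6.3125) = -9.46875.

-9.46875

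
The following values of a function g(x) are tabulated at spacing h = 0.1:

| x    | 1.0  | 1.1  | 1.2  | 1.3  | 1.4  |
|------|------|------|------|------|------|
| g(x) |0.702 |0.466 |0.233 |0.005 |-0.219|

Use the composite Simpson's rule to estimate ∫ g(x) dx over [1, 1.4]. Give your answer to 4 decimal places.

0.0944

h = 0.1, n = 4.
(h/3)·[y₀ + 4y₁ + 2y₂ + 4y₃ + y₄] = 0.033333·(2.833) = 0.0944.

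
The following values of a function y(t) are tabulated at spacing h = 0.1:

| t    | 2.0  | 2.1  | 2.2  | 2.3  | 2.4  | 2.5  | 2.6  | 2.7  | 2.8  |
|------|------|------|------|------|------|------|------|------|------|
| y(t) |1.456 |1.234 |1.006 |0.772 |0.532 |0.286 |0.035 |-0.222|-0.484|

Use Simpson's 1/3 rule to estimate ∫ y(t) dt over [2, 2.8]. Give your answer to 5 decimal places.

0.41327

h = 0.1, n = 8.
(h/3)·[y₀ + 4y₁ + 2y₂ + 4y₃ + 2y₄ + 4y₅ + 2y₆ + 4y₇ + y₈] = 0.033333·(12.398) = 0.41327.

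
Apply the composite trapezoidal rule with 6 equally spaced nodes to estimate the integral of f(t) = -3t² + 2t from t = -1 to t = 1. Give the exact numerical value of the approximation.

-2.16

h = (1 − (-1))/5 = 0.4.
Nodes t₀,…,t₅ = -1, -0.6, -0.2, 0.2, 0.6, 1.
f(t) = -3t² + 2t: f₀=-5, f₁=-2.28, f₂=-0.52, f₃=0.28, f₄=0.12, f₅=-1.
(h/2)·[f₀ + 2f₁ + 2f₂ + 2f₃ + 2f₄ + f₅] = 0.2·(-10.8) = -2.16.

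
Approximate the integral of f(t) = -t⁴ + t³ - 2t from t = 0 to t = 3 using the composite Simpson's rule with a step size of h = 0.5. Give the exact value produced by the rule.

-37.375

h = (3 − 0)/6 = 0.5.
Nodes t₀,…,t₆ = 0, 0.5, 1, 1.5, 2, 2.5, 3.
f(t) = -t⁴ + t³ - 2t: f₀=0, f₁=-0.9375, f₂=-2, f₃=-4.6875, f₄=-12, f₅=-28.4375, f₆=-60.
(h/3)·[f₀ + 4f₁ + 2f₂ + 4f₃ + 2f₄ + 4f₅ + f₆] = 0.166667·(-224.25) = -37.375.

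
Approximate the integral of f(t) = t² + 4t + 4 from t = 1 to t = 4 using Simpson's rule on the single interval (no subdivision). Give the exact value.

63

S = (b−a)/6 · [f(1) + 4f(2.5) + f(4)] = 0.5·[9 + 4·20.25 + 36] = 63.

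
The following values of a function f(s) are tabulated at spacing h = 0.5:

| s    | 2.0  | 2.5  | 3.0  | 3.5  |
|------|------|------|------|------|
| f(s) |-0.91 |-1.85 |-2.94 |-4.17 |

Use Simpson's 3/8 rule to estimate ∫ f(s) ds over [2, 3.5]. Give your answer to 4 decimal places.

-3.6469

h = 0.5, n = 3.
(3h/8)·[y₀ + 3y₁ + 3y₂ + y₃] = 0.1875·(-19.45) = -3.6469.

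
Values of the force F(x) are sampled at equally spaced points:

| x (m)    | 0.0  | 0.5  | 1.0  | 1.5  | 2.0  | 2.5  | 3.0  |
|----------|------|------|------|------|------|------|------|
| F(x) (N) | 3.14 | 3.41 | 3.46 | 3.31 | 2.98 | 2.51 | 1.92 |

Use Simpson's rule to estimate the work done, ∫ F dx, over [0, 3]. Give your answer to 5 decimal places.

h = 0.5, n = 6.
(h/3)·[y₀ + 4y₁ + 2y₂ + 4y₃ + 2y₄ + 4y₅ + y₆] = 0.166667·(54.86) = 9.14333.

9.14333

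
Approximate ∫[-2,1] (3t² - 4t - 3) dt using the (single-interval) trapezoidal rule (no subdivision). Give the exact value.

19.5

T = (b−a)/2 · [f(-2) + f(1)] = 1.5·[17 + (-4)] = 19.5.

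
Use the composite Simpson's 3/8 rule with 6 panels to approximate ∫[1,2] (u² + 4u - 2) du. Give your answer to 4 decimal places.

6.3333

h = (2 − 1)/6 = 0.166667.
Nodes u₀,…,u₆ = 1, 1.166667, 1.333333, 1.5, 1.666667, 1.833333, 2.
f(u) = u² + 4u - 2: f₀=3, f₁=4.027778, f₂=5.111111, f₃=6.25, f₄=7.444444, f₅=8.694444, f₆=10.
(3h/8)·[f₀ + 3f₁ + 3f₂ + 2f₃ + 3f₄ + 3f₅ + f₆] = 0.0625·(101.333333) = 6.3333.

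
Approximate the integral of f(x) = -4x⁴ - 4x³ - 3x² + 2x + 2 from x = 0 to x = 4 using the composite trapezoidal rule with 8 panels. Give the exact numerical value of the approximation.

-1141

h = (4 − 0)/8 = 0.5.
Nodes x₀,…,x₈ = 0, 0.5, 1, 1.5, 2, 2.5, 3, 3.5, 4.
f(x) = -4x⁴ - 4x³ - 3x² + 2x + 2: f₀=2, f₁=1.5, f₂=-7, f₃=-35.5, f₄=-102, f₅=-230.5, f₆=-451, f₇=-799.5, f₈=-1318.
(h/2)·[f₀ + 2f₁ + 2f₂ + 2f₃ + 2f₄ + 2f₅ + 2f₆ + 2f₇ + f₈] = 0.25·(-4564) = -1141.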